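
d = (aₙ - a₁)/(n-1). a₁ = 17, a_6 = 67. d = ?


d = (aₙ - a₁)/(n-1)
= (67 - 17)/(6-1)
= 50/5 = 10

d = 10


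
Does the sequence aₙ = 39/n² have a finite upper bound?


a₁ = 39, a₂ = 39/4, a₃ = 39/9, ...
0 < aₙ ≤ 39 for all n ≥ 1
The sequence IS bounded

Bounded (0 < aₙ ≤ 39)


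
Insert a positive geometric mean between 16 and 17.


GM = √(16×17) = √272 = 16.4924

GM = 16.4924


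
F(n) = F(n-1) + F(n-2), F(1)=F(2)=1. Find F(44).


Fibonacci sequence: 1, 1, 2, 3, 5, 8, 13, 21, 34, 55, 89, ...
F(44) = 701408733

F(44) = 701408733


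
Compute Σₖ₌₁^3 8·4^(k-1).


Sₙ = 8×(4^3 - 1)/(4 - 1)
= 8×(64 - 1)/3
= 8×63/3
= 168

S_3 = 168


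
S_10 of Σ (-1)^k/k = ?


S = -1 + 1/2 - 1/3 + 1/4 - 1/5 + 1/6 - 1/7 + 1/8 ± ...
= -0.6456
(Full series converges to -ln(2) ≈ -0.6931)

S_10 = -0.6456


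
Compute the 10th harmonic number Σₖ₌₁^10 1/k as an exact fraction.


H_10 = 1/1 + 1/2 + 1/3 + 1/4 + 1/5 + 1/6 + 1/7 + 1/8 + 1/9 + 1/10
= 7381/2520
≈ 2.929

H_10 = 7381/2520 ≈ 2.929


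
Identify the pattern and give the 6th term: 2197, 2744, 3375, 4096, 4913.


Pattern: perfect cubes: n³
Terms: 2197, 2744, 3375, 4096, 4913
Next term = 5832

Next term = 5832


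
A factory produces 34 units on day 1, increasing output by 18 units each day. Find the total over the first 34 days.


aₙ = 34 + (34-1)×18 = 628
Sₙ = n(a₁+aₙ)/2 = 34×(34+628)/2
= 34×662/2 = 11254

S_34 = 11254


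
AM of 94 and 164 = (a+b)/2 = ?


AM = (94 + 164)/2 = 258/2 = 129

AM = 129


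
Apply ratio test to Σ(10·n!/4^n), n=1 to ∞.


aₙ = 10·n!/4^n
a_{n+1}/aₙ = (n+1)!/4^(n+1) × 4^n/n!  (constant 10 cancels)
= (n+1)/4
L = lim(n→∞) (n+1)/4 = ∞
L > 1 → series DIVERGES

Diverges (ratio test: L = ∞ > 1)


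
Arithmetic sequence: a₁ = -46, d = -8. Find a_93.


aₙ = a₁ + (n-1)d
= -46 + (93-1)×-8
= -46 - 736
= -782

a_93 = -782


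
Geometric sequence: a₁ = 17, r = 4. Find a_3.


aₙ = a₁·r^(n-1)
= 17×4^2
= 17×16
= 272

a_3 = 272


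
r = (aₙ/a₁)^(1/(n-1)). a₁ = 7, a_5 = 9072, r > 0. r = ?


r^(n-1) = aₙ/a₁
r^4 = 9072/7 = 1296
r = 1296^(1/4)
= ±6; taking r > 0 gives r = 6

r = 6


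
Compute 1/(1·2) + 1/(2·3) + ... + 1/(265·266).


1/(k(k+1)) = 1/k - 1/(k+1) (partial fractions)
Telescoping: Σ = 1 - 1/266 = 265/266

Sum = 265/266


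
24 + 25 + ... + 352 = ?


Σₖ₌24^352 k = Σₖ₌₁^352 k − Σₖ₌₁^23 k
= 352·353/2 − 23·24/2
= 62128 − 276 = 61852

Σk = 61852


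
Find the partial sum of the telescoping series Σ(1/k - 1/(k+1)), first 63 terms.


Telescoping: adjacent terms cancel.
= 1/1 - 1/64
= 1 - 1/64 = 63/64

Sum = 63/64


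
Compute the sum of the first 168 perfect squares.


n = 168
n(n+1)(2n+1)/6 = 168×169×337/6
= 9568104/6 = 1594684

Σk² = 1594684


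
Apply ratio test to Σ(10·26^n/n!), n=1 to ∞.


aₙ = 10·26^n/n!
a_{n+1}/aₙ = 26^(n+1)/(n+1)! × n!/26^n  (constant 10 cancels)
= 26/(n+1)
L = lim(n→∞) 26/(n+1) = 0
L < 1 → series CONVERGES

Converges (ratio test: L = 0 < 1)


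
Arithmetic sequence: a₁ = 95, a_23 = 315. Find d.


d = (aₙ - a₁)/(n-1)
= (315 - 95)/(23-1)
= 220/22 = 10

d = 10


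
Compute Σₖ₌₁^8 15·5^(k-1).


Sₙ = 15×(5^8 - 1)/(5 - 1)
= 15×(390625 - 1)/4
= 15×390624/4
= 1464840

S_8 = 1464840


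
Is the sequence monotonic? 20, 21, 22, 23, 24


Differences: 1, 1, 1, 1
All differences > 0 → strictly INCREASING

Monotonically increasing


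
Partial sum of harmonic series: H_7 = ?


H_7 = 1/1 + 1/2 + 1/3 + 1/4 + 1/5 + 1/6 + 1/7
= 363/140
≈ 2.5929

H_7 = 363/140 ≈ 2.5929


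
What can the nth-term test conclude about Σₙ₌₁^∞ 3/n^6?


lim(n→∞) 3/n^6 = 0
lim aₙ = 0 → nth-term test is INCONCLUSIVE
(Need other tests; this is actually a convergent p-series with p=6 > 1)

Inconclusive (lim aₙ = 0; need another test)


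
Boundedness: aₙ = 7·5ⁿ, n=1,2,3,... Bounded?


aₙ = 7·5ⁿ → as n→∞, aₙ→∞ (since base 5 > 1)
No finite upper bound exists
The sequence is UNBOUNDED

Unbounded (aₙ → ∞ as n → ∞)


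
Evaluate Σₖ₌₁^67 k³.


n(n+1)/2 = 67×68/2 = 2278
Σk³ = 2278² = 5189284

Σk³ = 5189284


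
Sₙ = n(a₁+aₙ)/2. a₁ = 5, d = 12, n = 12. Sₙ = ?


aₙ = 5 + (12-1)×12 = 137
Sₙ = n(a₁+aₙ)/2 = 12×(5+137)/2
= 12×142/2 = 852

S_12 = 852


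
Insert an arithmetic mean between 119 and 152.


AM = (119 + 152)/2 = 271/2 = 135.5

AM = 135.5


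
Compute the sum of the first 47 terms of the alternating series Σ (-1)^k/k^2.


S = -1 + 1/4 - 1/9 + 1/16 - 1/25 + 1/36 - 1/49 + 1/64 ± ...
= -0.8227
(Full series converges to -π²/12 ≈ -0.8225)

S_47 = -0.8227


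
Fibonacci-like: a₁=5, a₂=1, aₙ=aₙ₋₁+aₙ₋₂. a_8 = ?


Computing iteratively: 5, 1, 6, 7, 13, 20, 33, 53
a_8 = 53

a_8 = 53


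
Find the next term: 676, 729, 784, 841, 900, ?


Pattern: perfect squares: n²
Terms: 676, 729, 784, 841, 900
Next term = 961

Next term = 961


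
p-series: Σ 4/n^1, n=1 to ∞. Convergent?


p-series test: Σ c/n^p converges if p > 1, diverges if p ≤ 1 (constant c > 0 doesn't affect convergence).
p = 1
1 ≤ 1 → DIVERGES

Diverges (p = 1 ≤ 1)


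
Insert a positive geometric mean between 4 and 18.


GM = √(4×18) = √72 = 8.4853

GM = 8.4853


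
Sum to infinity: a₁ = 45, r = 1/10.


S∞ = a₁/(1-r) = 45/(1 - 1/10)
= 45/(9/10)
= 50

S∞ = 50


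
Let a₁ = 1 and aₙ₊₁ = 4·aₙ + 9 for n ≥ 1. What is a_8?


Computing step by step:
a_1 = 1
a_2 = 13
a_3 = 61
a_4 = 253
a_5 = 1021
a_6 = 4093
a_7 = 16381
a_8 = 65533


a_8 = 65533


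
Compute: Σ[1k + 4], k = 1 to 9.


Σ(1k+4) = 1·Σk + 4·n
= 1·45 + 4·9
= 45 + 36 = 81

Σ = 81


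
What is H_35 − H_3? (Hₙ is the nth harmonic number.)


Σₖ₌4^35 1/k = 1/4 + 1/5 + 1/6 + ... + 1/35
= 30370011182509/13127595717600
≈ 2.3134

Sum = 30370011182509/13127595717600 ≈ 2.3134


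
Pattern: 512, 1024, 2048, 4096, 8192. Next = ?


Pattern: powers of 2: 2ⁿ
Terms: 512, 1024, 2048, 4096, 8192
Next term = 16384

Next term = 16384


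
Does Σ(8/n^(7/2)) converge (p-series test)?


p-series test: Σ c/n^p converges if p > 1, diverges if p ≤ 1 (constant c > 0 doesn't affect convergence).
p = 7/2
7/2 > 1 → CONVERGES

Converges (p = 7/2 > 1)


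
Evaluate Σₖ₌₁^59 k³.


n(n+1)/2 = 59×60/2 = 1770
Σk³ = 1770² = 3132900

Σk³ = 3132900


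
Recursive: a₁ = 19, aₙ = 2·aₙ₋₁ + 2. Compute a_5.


Computing step by step:
a_1 = 19
a_2 = 40
a_3 = 82
a_4 = 166
a_5 = 334


a_5 = 334


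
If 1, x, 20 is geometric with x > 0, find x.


GM = √(1×20) = √20 = 4.4721

GM = 4.4721


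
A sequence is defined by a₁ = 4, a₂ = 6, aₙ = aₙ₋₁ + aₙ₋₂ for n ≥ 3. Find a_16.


Computing iteratively: 4, 6, 10, 16, 26, 42, 68, 110, 178, 288, 466, 754, ...
a_16 = 5168

a_16 = 5168


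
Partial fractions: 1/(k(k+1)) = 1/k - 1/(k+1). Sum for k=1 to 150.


1/(k(k+1)) = 1/k - 1/(k+1) (partial fractions)
Telescoping: Σ = 1 - 1/151 = 150/151

Sum = 150/151


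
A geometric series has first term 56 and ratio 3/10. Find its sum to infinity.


S∞ = a₁/(1-r) = 56/(1 - 3/10)
= 56/(7/10)
= 80

S∞ = 80


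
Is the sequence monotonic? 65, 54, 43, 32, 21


Differences: -11, -11, -11, -11
All differences < 0 → strictly DECREASING

Monotonically decreasing


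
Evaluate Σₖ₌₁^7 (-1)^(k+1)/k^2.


S = 1 - 1/4 + 1/9 - 1/16 + 1/25 - 1/36 + 1/49
= 0.8312
(Full series converges to +π²/12 ≈ +0.8225)

S_7 = 0.8312


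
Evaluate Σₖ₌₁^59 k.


n(n+1)/2 = 59×60/2 = 3540/2 = 1770

Σk = 1770


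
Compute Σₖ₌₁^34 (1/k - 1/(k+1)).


Telescoping: adjacent terms cancel.
= 1/1 - 1/35
= 1 - 1/35 = 34/35

Sum = 34/35


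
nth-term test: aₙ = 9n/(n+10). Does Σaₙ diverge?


lim(n→∞) 9n/(n+10) = 9/1 = 9  (divide numerator and denominator by n)
lim aₙ = 9 ≠ 0 → series DIVERGES

Diverges (lim aₙ = 9 ≠ 0)


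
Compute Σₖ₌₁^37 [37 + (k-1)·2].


aₙ = 37 + (37-1)×2 = 109
Sₙ = n(a₁+aₙ)/2 = 37×(37+109)/2
= 37×146/2 = 2701

S_37 = 2701


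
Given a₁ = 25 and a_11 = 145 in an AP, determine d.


d = (aₙ - a₁)/(n-1)
= (145 - 25)/(11-1)
= 120/10 = 12

d = 12


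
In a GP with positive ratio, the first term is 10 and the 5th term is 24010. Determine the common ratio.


r^(n-1) = aₙ/a₁
r^4 = 24010/10 = 2401
r = 2401^(1/4)
= ±7; taking r > 0 gives r = 7

r = 7


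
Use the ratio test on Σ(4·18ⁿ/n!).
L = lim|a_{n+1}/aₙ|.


aₙ = 4·18^n/n!
a_{n+1}/aₙ = 18^(n+1)/(n+1)! × n!/18^n  (constant 4 cancels)
= 18/(n+1)
L = lim(n→∞) 18/(n+1) = 0
L < 1 → series CONVERGES

Converges (ratio test: L = 0 < 1)


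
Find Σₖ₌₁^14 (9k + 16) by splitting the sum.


Σ(9k+16) = 9·Σk + 16·n
= 9·105 + 16·14
= 945 + 224 = 1169

Σ = 1169


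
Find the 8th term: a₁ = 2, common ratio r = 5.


aₙ = a₁·r^(n-1)
= 2×5^7
= 2×78125
= 156250

a_8 = 156250


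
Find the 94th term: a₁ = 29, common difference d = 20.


aₙ = a₁ + (n-1)d
= 29 + (94-1)×20
= 29 + 1860
= 1889

a_94 = 1889


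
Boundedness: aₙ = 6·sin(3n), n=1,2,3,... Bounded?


For all n, -1 ≤ sin(3n) ≤ 1, so -6 ≤ 6·sin(3n) ≤ 6
Lower bound: -6, Upper bound: 6
The sequence IS bounded

Bounded (-6 ≤ aₙ ≤ 6)


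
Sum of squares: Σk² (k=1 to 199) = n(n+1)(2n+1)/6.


n = 199
n(n+1)(2n+1)/6 = 199×200×399/6
= 15880200/6 = 2646700

Σk² = 2646700


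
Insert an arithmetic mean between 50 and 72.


AM = (50 + 72)/2 = 122/2 = 61

AM = 61


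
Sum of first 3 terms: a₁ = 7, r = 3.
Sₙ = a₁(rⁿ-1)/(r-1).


Sₙ = 7×(3^3 - 1)/(3 - 1)
= 7×(27 - 1)/2
= 7×26/2
= 91

S_3 = 91


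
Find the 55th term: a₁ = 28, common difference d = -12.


aₙ = a₁ + (n-1)d
= 28 + (55-1)×-12
= 28 - 648
= -620

a_55 = -620


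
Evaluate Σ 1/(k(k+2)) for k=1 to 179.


1/(k(k+2)) = (1/2)·(1/k - 1/(k+2)) (partial fractions)
Telescoping: Σ = (1/2)·(1 + 1/2 - 1/180 - 1/181) = 48509/65160

Sum = 48509/65160


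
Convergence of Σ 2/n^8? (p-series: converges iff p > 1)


p-series test: Σ c/n^p converges if p > 1, diverges if p ≤ 1 (constant c > 0 doesn't affect convergence).
p = 8
8 > 1 → CONVERGES

Converges (p = 8 > 1)


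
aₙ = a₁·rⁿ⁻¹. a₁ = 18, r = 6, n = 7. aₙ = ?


aₙ = a₁·r^(n-1)
= 18×6^6
= 18×46656
= 839808

a_7 = 839808


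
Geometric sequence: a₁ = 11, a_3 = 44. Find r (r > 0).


r^(n-1) = aₙ/a₁
r^2 = 44/11 = 4
r = 4^(1/2)
= ±2; taking r > 0 gives r = 2

r = 2


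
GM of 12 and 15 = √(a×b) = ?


GM = √(12×15) = √180 = 13.4164

GM = 13.4164


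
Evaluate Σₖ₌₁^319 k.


n(n+1)/2 = 319×320/2 = 102080/2 = 51040

Σk = 51040


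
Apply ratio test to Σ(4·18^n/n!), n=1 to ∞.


aₙ = 4·18^n/n!
a_{n+1}/aₙ = 18^(n+1)/(n+1)! × n!/18^n  (constant 4 cancels)
= 18/(n+1)
L = lim(n→∞) 18/(n+1) = 0
L < 1 → series CONVERGES

Converges (ratio test: L = 0 < 1)


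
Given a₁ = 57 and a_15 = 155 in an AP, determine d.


d = (aₙ - a₁)/(n-1)
= (155 - 57)/(15-1)
= 98/14 = 7

d = 7


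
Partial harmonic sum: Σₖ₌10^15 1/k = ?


Σₖ₌10^15 1/k = 1/10 + 1/11 + 1/12 + 1/13 + 1/14 + 1/15
= 1959/4004
≈ 0.4893

Sum = 1959/4004 ≈ 0.4893


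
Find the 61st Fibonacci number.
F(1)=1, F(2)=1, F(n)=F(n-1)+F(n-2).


Fibonacci sequence: 1, 1, 2, 3, 5, 8, 13, 21, 34, 55, 89, ...
F(61) = 2504730781961

F(61) = 2504730781961


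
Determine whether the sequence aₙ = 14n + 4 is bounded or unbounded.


aₙ = 14n + 4 → as n→∞, aₙ→∞
No finite upper bound exists
The sequence is UNBOUNDED

Unbounded (aₙ → ∞ as n → ∞)


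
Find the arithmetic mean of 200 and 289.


AM = (200 + 289)/2 = 489/2 = 244.5

AM = 244.5


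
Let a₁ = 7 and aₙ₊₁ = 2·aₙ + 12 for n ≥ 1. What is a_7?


Computing step by step:
a_1 = 7
a_2 = 26
a_3 = 64
a_4 = 140
a_5 = 292
a_6 = 596
a_7 = 1204


a_7 = 1204


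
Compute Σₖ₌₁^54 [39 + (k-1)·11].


aₙ = 39 + (54-1)×11 = 622
Sₙ = n(a₁+aₙ)/2 = 54×(39+622)/2
= 54×661/2 = 17847

S_54 = 17847


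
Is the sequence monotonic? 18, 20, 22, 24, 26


Differences: 2, 2, 2, 2
All differences > 0 → strictly INCREASING

Monotonically increasing


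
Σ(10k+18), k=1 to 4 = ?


Σ(10k+18) = 10·Σk + 18·n
= 10·10 + 18·4
= 100 + 72 = 172

Σ = 172


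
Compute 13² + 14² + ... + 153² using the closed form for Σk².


Σₖ₌13^153 k² = Σₖ₌₁^153 k² − Σₖ₌₁^12 k²
= 153·154·307/6 − 12·13·25/6
= 1205589 − 650 = 1204939

Σk² = 1204939


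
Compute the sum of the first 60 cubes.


n(n+1)/2 = 60×61/2 = 1830
Σk³ = 1830² = 3348900

Σk³ = 3348900


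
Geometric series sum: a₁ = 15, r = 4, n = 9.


Sₙ = 15×(4^9 - 1)/(4 - 1)
= 15×(262144 - 1)/3
= 15×262143/3
= 1310715

S_9 = 1310715


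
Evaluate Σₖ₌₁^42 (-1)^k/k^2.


S = -1 + 1/4 - 1/9 + 1/16 - 1/25 + 1/36 - 1/49 + 1/64 ± ...
= -0.8222
(Full series converges to -π²/12 ≈ -0.8225)

S_42 = -0.8222


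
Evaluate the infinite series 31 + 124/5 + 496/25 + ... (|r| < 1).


S∞ = a₁/(1-r) = 31/(1 - 4/5)
= 31/(1/5)
= 155

S∞ = 155


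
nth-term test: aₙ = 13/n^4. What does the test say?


lim(n→∞) 13/n^4 = 0
lim aₙ = 0 → nth-term test is INCONCLUSIVE
(Need other tests; this is actually a convergent p-series with p=4 > 1)

Inconclusive (lim aₙ = 0; need another test)


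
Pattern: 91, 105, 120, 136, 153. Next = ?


Pattern: triangular numbers: n(n+1)/2
Terms: 91, 105, 120, 136, 153
Next term = 171

Next term = 171


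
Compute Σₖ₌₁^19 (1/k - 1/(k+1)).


Telescoping: adjacent terms cancel.
= 1/1 - 1/20
= 1 - 1/20 = 19/20

Sum = 19/20


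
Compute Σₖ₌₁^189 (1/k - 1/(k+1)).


Telescoping: adjacent terms cancel.
= 1/1 - 1/190
= 1 - 1/190 = 189/190

Sum = 189/190


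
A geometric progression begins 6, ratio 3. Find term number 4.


aₙ = a₁·r^(n-1)
= 6×3^3
= 6×27
= 162

a_4 = 162


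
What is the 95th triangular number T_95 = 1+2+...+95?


n(n+1)/2 = 95×96/2 = 9120/2 = 4560

Σk = 4560


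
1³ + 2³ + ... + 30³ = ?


n(n+1)/2 = 30×31/2 = 465
Σk³ = 465² = 216225

Σk³ = 216225


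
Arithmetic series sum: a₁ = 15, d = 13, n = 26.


aₙ = 15 + (26-1)×13 = 340
Sₙ = n(a₁+aₙ)/2 = 26×(15+340)/2
= 26×355/2 = 4615

S_26 = 4615


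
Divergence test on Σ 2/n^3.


lim(n→∞) 2/n^3 = 0
lim aₙ = 0 → nth-term test is INCONCLUSIVE
(Need other tests; this is actually a convergent p-series with p=3 > 1)

Inconclusive (lim aₙ = 0; need another test)


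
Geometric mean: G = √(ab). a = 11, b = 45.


GM = √(11×45) = √495 = 22.2486

GM = 22.2486


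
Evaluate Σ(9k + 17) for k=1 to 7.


Σ(9k+17) = 9·Σk + 17·n
= 9·28 + 17·7
= 252 + 119 = 371

Σ = 371


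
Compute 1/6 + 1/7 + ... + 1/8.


Σₖ₌6^8 1/k = 1/6 + 1/7 + 1/8
= 73/168
≈ 0.4345

Sum = 73/168 ≈ 0.4345


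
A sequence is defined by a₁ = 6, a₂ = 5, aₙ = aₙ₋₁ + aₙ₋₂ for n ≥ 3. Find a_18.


Computing iteratively: 6, 5, 11, 16, 27, 43, 70, 113, 183, 296, 479, 775, ...
a_18 = 13907

a_18 = 13907


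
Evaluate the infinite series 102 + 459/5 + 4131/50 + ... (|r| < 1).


S∞ = a₁/(1-r) = 102/(1 - 9/10)
= 102/(1/10)
= 1020

S∞ = 1020


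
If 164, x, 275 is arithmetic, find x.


AM = (164 + 275)/2 = 439/2 = 219.5

AM = 219.5


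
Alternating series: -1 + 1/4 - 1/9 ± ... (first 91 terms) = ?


S = -1 + 1/4 - 1/9 + 1/16 - 1/25 + 1/36 - 1/49 + 1/64 ± ...
= -0.8225
(Full series converges to -π²/12 ≈ -0.8225)

S_91 = -0.8225


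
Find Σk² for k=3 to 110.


Σₖ₌3^110 k² = Σₖ₌₁^110 k² − Σₖ₌₁^2 k²
= 110·111·221/6 − 2·3·5/6
= 449735 − 5 = 449730

Σk² = 449730


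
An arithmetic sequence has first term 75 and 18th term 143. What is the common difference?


d = (aₙ - a₁)/(n-1)
= (143 - 75)/(18-1)
= 68/17 = 4

d = 4


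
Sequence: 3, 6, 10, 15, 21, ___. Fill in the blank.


Pattern: triangular numbers: n(n+1)/2
Terms: 3, 6, 10, 15, 21
Next term = 28

Next term = 28


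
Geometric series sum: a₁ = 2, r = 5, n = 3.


Sₙ = 2×(5^3 - 1)/(5 - 1)
= 2×(125 - 1)/4
= 2×124/4
= 62

S_3 = 62


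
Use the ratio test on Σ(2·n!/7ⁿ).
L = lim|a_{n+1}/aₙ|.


aₙ = 2·n!/7^n
a_{n+1}/aₙ = (n+1)!/7^(n+1) × 7^n/n!  (constant 2 cancels)
= (n+1)/7
L = lim(n→∞) (n+1)/7 = ∞
L > 1 → series DIVERGES

Diverges (ratio test: L = ∞ > 1)


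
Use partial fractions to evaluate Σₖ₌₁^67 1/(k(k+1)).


1/(k(k+1)) = 1/k - 1/(k+1) (partial fractions)
Telescoping: Σ = 1 - 1/68 = 67/68

Sum = 67/68


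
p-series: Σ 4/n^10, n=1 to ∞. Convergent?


p-series test: Σ c/n^p converges if p > 1, diverges if p ≤ 1 (constant c > 0 doesn't affect convergence).
p = 10
10 > 1 → CONVERGES

Converges (p = 10 > 1)


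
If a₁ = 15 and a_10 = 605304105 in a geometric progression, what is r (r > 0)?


r^(n-1) = aₙ/a₁
r^9 = 605304105/15 = 40353607
r = 40353607^(1/9)
= 7

r = 7


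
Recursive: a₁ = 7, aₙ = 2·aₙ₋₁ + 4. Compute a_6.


Computing step by step:
a_1 = 7
a_2 = 18
a_3 = 40
a_4 = 84
a_5 = 172
a_6 = 348


a_6 = 348


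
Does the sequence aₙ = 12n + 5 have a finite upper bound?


aₙ = 12n + 5 → as n→∞, aₙ→∞
No finite upper bound exists
The sequence is UNBOUNDED

Unbounded (aₙ → ∞ as n → ∞)


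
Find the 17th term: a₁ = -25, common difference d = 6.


aₙ = a₁ + (n-1)d
= -25 + (17-1)×6
= -25 + 96
= 71

a_17 = 71


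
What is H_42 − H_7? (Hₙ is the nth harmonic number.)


Σₖ₌8^42 1/k = 1/8 + 1/9 + 1/10 + ... + 1/42
= 34529574772441493/19914562703599200
≈ 1.7339

Sum = 34529574772441493/19914562703599200 ≈ 1.7339


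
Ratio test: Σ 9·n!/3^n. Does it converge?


aₙ = 9·n!/3^n
a_{n+1}/aₙ = (n+1)!/3^(n+1) × 3^n/n!  (constant 9 cancels)
= (n+1)/3
L = lim(n→∞) (n+1)/3 = ∞
L > 1 → series DIVERGES

Diverges (ratio test: L = ∞ > 1)


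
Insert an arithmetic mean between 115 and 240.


AM = (115 + 240)/2 = 355/2 = 177.5

AM = 177.5


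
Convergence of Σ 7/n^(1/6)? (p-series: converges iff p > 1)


p-series test: Σ c/n^p converges if p > 1, diverges if p ≤ 1 (constant c > 0 doesn't affect convergence).
p = 1/6
1/6 ≤ 1 → DIVERGES

Diverges (p = 1/6 ≤ 1)


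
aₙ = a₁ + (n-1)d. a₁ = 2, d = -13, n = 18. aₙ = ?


aₙ = a₁ + (n-1)d
= 2 + (18-1)×-13
= 2 - 221
= -219

a_18 = -219


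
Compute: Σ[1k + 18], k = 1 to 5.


Σ(1k+18) = 1·Σk + 18·n
= 1·15 + 18·5
= 15 + 90 = 105

Σ = 105


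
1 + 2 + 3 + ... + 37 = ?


n(n+1)/2 = 37×38/2 = 1406/2 = 703

Σk = 703


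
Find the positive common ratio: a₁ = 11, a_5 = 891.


r^(n-1) = aₙ/a₁
r^4 = 891/11 = 81
r = 81^(1/4)
= ±3; taking r > 0 gives r = 3

r = 3


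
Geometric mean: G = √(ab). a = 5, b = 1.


GM = √(5×1) = √5 = 2.2361

GM = 2.2361


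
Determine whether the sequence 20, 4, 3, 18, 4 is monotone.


Differences: -16, -1, 15, -14
Difference at position 3 is +15 (> 0) but position 1 is -16 (< 0) — sequence both rises and falls
→ NOT monotonic

Not monotonic


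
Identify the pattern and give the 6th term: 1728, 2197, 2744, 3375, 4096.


Pattern: perfect cubes: n³
Terms: 1728, 2197, 2744, 3375, 4096
Next term = 4913

Next term = 4913


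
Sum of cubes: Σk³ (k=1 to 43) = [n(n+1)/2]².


n(n+1)/2 = 43×44/2 = 946
Σk³ = 946² = 894916

Σk³ = 894916


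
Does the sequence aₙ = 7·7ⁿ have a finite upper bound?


aₙ = 7·7ⁿ → as n→∞, aₙ→∞ (since base 7 > 1)
No finite upper bound exists
The sequence is UNBOUNDED

Unbounded (aₙ → ∞ as n → ∞)


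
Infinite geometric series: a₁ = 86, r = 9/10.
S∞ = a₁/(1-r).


S∞ = a₁/(1-r) = 86/(1 - 9/10)
= 86/(1/10)
= 860

S∞ = 860


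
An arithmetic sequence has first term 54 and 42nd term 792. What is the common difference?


d = (aₙ - a₁)/(n-1)
= (792 - 54)/(42-1)
= 738/41 = 18

d = 18


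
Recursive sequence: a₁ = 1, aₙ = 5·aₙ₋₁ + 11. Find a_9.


Computing step by step:
a_1 = 1
a_2 = 16
a_3 = 91
a_4 = 466
a_5 = 2341
a_6 = 11716
a_7 = 58591
a_8 = 292966
a_9 = 1464841


a_9 = 1464841


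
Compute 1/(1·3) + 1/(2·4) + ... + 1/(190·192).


1/(k(k+2)) = (1/2)·(1/k - 1/(k+2)) (partial fractions)
Telescoping: Σ = (1/2)·(1 + 1/2 - 1/191 - 1/192) = 54625/73344

Sum = 54625/73344


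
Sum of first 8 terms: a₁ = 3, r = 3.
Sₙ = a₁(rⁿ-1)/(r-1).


Sₙ = 3×(3^8 - 1)/(3 - 1)
= 3×(6561 - 1)/2
= 3×6560/2
= 9840

S_8 = 9840


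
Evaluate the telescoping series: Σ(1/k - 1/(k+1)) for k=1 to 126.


Telescoping: adjacent terms cancel.
= 1/1 - 1/127
= 1 - 1/127 = 126/127

Sum = 126/127


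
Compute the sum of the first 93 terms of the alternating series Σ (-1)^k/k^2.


S = -1 + 1/4 - 1/9 + 1/16 - 1/25 + 1/36 - 1/49 + 1/64 ± ...
= -0.8225
(Full series converges to -π²/12 ≈ -0.8225)

S_93 = -0.8225


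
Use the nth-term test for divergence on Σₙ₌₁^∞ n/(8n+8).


lim(n→∞) n/(8n+8) = 1/8 = 1/8  (divide numerator and denominator by n)
lim aₙ = 1/8 ≠ 0 → series DIVERGES

Diverges (lim aₙ = 1/8 ≠ 0)


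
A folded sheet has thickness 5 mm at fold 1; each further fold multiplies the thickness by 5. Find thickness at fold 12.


aₙ = a₁·r^(n-1)
= 5×5^11
= 5×48828125
= 244140625

a_12 = 244140625


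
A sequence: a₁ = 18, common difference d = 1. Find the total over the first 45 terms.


aₙ = 18 + (45-1)×1 = 62
Sₙ = n(a₁+aₙ)/2 = 45×(18+62)/2
= 45×80/2 = 1800

S_45 = 1800


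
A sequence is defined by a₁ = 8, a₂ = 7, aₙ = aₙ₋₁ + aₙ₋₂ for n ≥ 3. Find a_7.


Computing iteratively: 8, 7, 15, 22, 37, 59, 96
a_7 = 96

a_7 = 96


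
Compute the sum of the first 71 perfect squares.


n = 71
n(n+1)(2n+1)/6 = 71×72×143/6
= 731016/6 = 121836

Σk² = 121836


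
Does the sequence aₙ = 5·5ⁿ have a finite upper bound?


aₙ = 5·5ⁿ → as n→∞, aₙ→∞ (since base 5 > 1)
No finite upper bound exists
The sequence is UNBOUNDED

Unbounded (aₙ → ∞ as n → ∞)


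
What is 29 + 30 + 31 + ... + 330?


Σₖ₌29^330 k = Σₖ₌₁^330 k − Σₖ₌₁^28 k
= 330·331/2 − 28·29/2
= 54615 − 406 = 54209

Σk = 54209


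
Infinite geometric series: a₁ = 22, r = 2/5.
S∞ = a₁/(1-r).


S∞ = a₁/(1-r) = 22/(1 - 2/5)
= 22/(3/5)
= 110/3

S∞ = 110/3


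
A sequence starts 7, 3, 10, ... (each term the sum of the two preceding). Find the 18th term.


Computing iteratively: 7, 3, 10, 13, 23, 36, 59, 95, 154, 249, 403, 652, ...
a_18 = 11700

a_18 = 11700


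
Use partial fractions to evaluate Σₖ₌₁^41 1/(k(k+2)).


1/(k(k+2)) = (1/2)·(1/k - 1/(k+2)) (partial fractions)
Telescoping: Σ = (1/2)·(1 + 1/2 - 1/42 - 1/43) = 656/903

Sum = 656/903


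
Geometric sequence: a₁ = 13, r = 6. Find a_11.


aₙ = a₁·r^(n-1)
= 13×6^10
= 13×60466176
= 786060288

a_11 = 786060288


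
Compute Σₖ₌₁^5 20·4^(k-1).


Sₙ = 20×(4^5 - 1)/(4 - 1)
= 20×(1024 - 1)/3
= 20×1023/3
= 6820

S_5 = 6820


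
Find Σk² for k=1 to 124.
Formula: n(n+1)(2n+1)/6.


n = 124
n(n+1)(2n+1)/6 = 124×125×249/6
= 3859500/6 = 643250

Σk² = 643250


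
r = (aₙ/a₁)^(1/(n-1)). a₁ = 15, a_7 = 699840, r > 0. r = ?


r^(n-1) = aₙ/a₁
r^6 = 699840/15 = 46656
r = 46656^(1/6)
= ±6; taking r > 0 gives r = 6

r = 6


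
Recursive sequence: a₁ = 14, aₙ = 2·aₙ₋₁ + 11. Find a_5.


Computing step by step:
a_1 = 14
a_2 = 39
a_3 = 89
a_4 = 189
a_5 = 389


a_5 = 389


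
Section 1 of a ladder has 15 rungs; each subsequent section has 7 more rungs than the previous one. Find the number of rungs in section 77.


aₙ = a₁ + (n-1)d
= 15 + (77-1)×7
= 15 + 532
= 547

a_77 = 547


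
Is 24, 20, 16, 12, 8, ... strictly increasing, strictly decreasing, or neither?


Differences: -4, -4, -4, -4
All differences < 0 → strictly DECREASING

Monotonically decreasing


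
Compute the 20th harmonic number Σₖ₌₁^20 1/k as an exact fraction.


H_20 = 1/1 + 1/2 + 1/3 + ... + 1/20
= 55835135/15519504
≈ 3.5977

H_20 = 55835135/15519504 ≈ 3.5977


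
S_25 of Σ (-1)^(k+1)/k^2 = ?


S = 1 - 1/4 + 1/9 - 1/16 + 1/25 - 1/36 + 1/49 - 1/64 ± ...
= 0.8232
(Full series converges to +π²/12 ≈ +0.8225)

S_25 = 0.8232


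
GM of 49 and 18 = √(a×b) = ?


GM = √(49×18) = √882 = 29.6985

GM = 29.6985


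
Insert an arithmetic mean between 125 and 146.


AM = (125 + 146)/2 = 271/2 = 135.5

AM = 135.5


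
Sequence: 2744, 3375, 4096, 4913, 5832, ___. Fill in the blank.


Pattern: perfect cubes: n³
Terms: 2744, 3375, 4096, 4913, 5832
Next term = 6859

Next term = 6859


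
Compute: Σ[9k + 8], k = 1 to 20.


Σ(9k+8) = 9·Σk + 8·n
= 9·210 + 8·20
= 1890 + 160 = 2050

Σ = 2050


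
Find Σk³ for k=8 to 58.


Σₖ₌8^58 k³ = [58·59/2]² − [7·8/2]²
= 2927521 − 784 = 2926737

Σk³ = 2926737


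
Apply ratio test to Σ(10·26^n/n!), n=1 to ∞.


aₙ = 10·26^n/n!
a_{n+1}/aₙ = 26^(n+1)/(n+1)! × n!/26^n  (constant 10 cancels)
= 26/(n+1)
L = lim(n→∞) 26/(n+1) = 0
L < 1 → series CONVERGES

Converges (ratio test: L = 0 < 1)


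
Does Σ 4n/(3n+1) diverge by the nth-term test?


lim(n→∞) 4n/(3n+1) = 4/3 = 4/3  (divide numerator and denominator by n)
lim aₙ = 4/3 ≠ 0 → series DIVERGES

Diverges (lim aₙ = 4/3 ≠ 0)


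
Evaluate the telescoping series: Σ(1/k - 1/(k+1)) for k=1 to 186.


Telescoping: adjacent terms cancel.
= 1/1 - 1/187
= 1 - 1/187 = 186/187

Sum = 186/187


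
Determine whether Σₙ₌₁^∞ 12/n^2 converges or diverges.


p-series test: Σ c/n^p converges if p > 1, diverges if p ≤ 1 (constant c > 0 doesn't affect convergence).
p = 2
2 > 1 → CONVERGES

Converges (p = 2 > 1)


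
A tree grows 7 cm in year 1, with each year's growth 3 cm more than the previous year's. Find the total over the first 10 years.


aₙ = 7 + (10-1)×3 = 34
Sₙ = n(a₁+aₙ)/2 = 10×(7+34)/2
= 10×41/2 = 205

S_10 = 205


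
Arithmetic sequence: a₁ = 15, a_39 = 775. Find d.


d = (aₙ - a₁)/(n-1)
= (775 - 15)/(39-1)
= 760/38 = 20

d = 20


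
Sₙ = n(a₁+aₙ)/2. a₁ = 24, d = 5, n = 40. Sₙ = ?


aₙ = 24 + (40-1)×5 = 219
Sₙ = n(a₁+aₙ)/2 = 40×(24+219)/2
= 40×243/2 = 4860

S_40 = 4860


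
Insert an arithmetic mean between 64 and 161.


AM = (64 + 161)/2 = 225/2 = 112.5

AM = 112.5


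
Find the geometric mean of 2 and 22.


GM = √(2×22) = √44 = 6.6332

GM = 6.6332


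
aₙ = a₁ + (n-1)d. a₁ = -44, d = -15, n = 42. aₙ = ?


aₙ = a₁ + (n-1)d
= -44 + (42-1)×-15
= -44 - 615
= -659

a_42 = -659


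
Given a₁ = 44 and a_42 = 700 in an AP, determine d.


d = (aₙ - a₁)/(n-1)
= (700 - 44)/(42-1)
= 656/41 = 16

d = 16


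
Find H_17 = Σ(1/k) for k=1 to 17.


H_17 = 1/1 + 1/2 + 1/3 + ... + 1/17
= 42142223/12252240
≈ 3.4396

H_17 = 42142223/12252240 ≈ 3.4396


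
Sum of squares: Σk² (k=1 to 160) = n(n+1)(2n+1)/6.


n = 160
n(n+1)(2n+1)/6 = 160×161×321/6
= 8268960/6 = 1378160

Σk² = 1378160


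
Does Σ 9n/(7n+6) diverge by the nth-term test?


lim(n→∞) 9n/(7n+6) = 9/7 = 9/7  (divide numerator and denominator by n)
lim aₙ = 9/7 ≠ 0 → series DIVERGES

Diverges (lim aₙ = 9/7 ≠ 0)


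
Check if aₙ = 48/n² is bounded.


a₁ = 48, a₂ = 48/4, a₃ = 48/9, ...
0 < aₙ ≤ 48 for all n ≥ 1
The sequence IS bounded

Bounded (0 < aₙ ≤ 48)


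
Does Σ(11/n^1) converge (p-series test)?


p-series test: Σ c/n^p converges if p > 1, diverges if p ≤ 1 (constant c > 0 doesn't affect convergence).
p = 1
1 ≤ 1 → DIVERGES

Diverges (p = 1 ≤ 1)


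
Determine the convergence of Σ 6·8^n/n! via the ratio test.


aₙ = 6·8^n/n!
a_{n+1}/aₙ = 8^(n+1)/(n+1)! × n!/8^n  (constant 6 cancels)
= 8/(n+1)
L = lim(n→∞) 8/(n+1) = 0
L < 1 → series CONVERGES

Converges (ratio test: L = 0 < 1)


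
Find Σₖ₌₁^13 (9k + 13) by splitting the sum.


Σ(9k+13) = 9·Σk + 13·n
= 9·91 + 13·13
= 819 + 169 = 988

Σ = 988


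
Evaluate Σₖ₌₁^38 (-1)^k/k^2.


S = -1 + 1/4 - 1/9 + 1/16 - 1/25 + 1/36 - 1/49 + 1/64 ± ...
= -0.8221
(Full series converges to -π²/12 ≈ -0.8225)

S_38 = -0.8221


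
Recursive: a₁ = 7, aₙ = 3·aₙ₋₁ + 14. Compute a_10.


Computing step by step:
a_1 = 7
a_2 = 35
a_3 = 119
a_4 = 371
a_5 = 1127
a_6 = 3395
a_7 = 10199
a_8 = 30611
a_9 = 91847
a_10 = 275555


a_10 = 275555


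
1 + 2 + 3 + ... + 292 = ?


n(n+1)/2 = 292×293/2 = 85556/2 = 42778

Σk = 42778


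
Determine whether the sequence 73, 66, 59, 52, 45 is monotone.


Differences: -7, -7, -7, -7
All differences < 0 → strictly DECREASING

Monotonically decreasing


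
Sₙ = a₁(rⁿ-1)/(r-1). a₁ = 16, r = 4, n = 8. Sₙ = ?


Sₙ = 16×(4^8 - 1)/(4 - 1)
= 16×(65536 - 1)/3
= 16×65535/3
= 349520

S_8 = 349520


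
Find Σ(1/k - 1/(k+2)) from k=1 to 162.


Telescoping with gap 2: two head and two tail terms survive.
= (1 + 1/2) - (1/163 + 1/164)
= 3/2 - 1/163 - 1/164 = 39771/26732

Sum = 39771/26732


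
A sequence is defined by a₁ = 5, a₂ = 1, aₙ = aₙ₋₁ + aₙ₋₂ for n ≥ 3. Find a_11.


Computing iteratively: 5, 1, 6, 7, 13, 20, 33, 53, 86, 139, 225
a_11 = 225

a_11 = 225


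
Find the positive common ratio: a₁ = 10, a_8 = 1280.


r^(n-1) = aₙ/a₁
r^7 = 1280/10 = 128
r = 128^(1/7)
= 2

r = 2


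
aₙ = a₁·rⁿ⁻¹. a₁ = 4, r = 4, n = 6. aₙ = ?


aₙ = a₁·r^(n-1)
= 4×4^5
= 4×1024
= 4096

a_6 = 4096


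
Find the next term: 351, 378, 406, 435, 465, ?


Pattern: triangular numbers: n(n+1)/2
Terms: 351, 378, 406, 435, 465
Next term = 496

Next term = 496


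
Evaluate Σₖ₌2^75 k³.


Σₖ₌2^75 k³ = [75·76/2]² − [1·2/2]²
= 8122500 − 1 = 8122499

Σk³ = 8122499


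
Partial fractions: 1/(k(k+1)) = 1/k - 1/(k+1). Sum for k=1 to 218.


1/(k(k+1)) = 1/k - 1/(k+1) (partial fractions)
Telescoping: Σ = 1 - 1/219 = 218/219

Sum = 218/219


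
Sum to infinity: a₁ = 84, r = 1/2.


S∞ = a₁/(1-r) = 84/(1 - 1/2)
= 84/(1/2)
= 168

S∞ = 168


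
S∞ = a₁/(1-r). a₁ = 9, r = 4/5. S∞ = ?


S∞ = a₁/(1-r) = 9/(1 - 4/5)
= 9/(1/5)
= 45

S∞ = 45


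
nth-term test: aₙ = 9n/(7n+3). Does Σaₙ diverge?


lim(n→∞) 9n/(7n+3) = 9/7 = 9/7  (divide numerator and denominator by n)
lim aₙ = 9/7 ≠ 0 → series DIVERGES

Diverges (lim aₙ = 9/7 ≠ 0)


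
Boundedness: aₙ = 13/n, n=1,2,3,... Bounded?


a₁ = 13, a₂ = 13/2, a₃ = 13/3, ...
0 < aₙ ≤ 13 for all n ≥ 1
Lower bound: 0, Upper bound: 13
The sequence IS bounded

Bounded (0 < aₙ ≤ 13)


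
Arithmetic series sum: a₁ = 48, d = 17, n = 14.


aₙ = 48 + (14-1)×17 = 269
Sₙ = n(a₁+aₙ)/2 = 14×(48+269)/2
= 14×317/2 = 2219

S_14 = 2219


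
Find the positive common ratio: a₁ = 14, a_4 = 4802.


r^(n-1) = aₙ/a₁
r^3 = 4802/14 = 343
r = 343^(1/3)
= 7

r = 7


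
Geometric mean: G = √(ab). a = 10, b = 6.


GM = √(10×6) = √60 = 7.746

GM = 7.746


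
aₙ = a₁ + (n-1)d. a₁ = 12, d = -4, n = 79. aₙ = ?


aₙ = a₁ + (n-1)d
= 12 + (79-1)×-4
= 12 - 312
= -300

a_79 = -300


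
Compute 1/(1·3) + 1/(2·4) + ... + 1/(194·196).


1/(k(k+2)) = (1/2)·(1/k - 1/(k+2)) (partial fractions)
Telescoping: Σ = (1/2)·(1 + 1/2 - 1/195 - 1/196) = 56939/76440

Sum = 56939/76440


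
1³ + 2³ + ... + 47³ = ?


n(n+1)/2 = 47×48/2 = 1128
Σk³ = 1128² = 1272384

Σk³ = 1272384


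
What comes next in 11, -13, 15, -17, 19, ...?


Pattern: alternating sign, magnitude arithmetic (d=2)
Terms: 11, -13, 15, -17, 19
Next term = -21

Next term = -21


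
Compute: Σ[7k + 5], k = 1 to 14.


Σ(7k+5) = 7·Σk + 5·n
= 7·105 + 5·14
= 735 + 70 = 805

Σ = 805


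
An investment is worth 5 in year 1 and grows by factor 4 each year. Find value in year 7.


aₙ = a₁·r^(n-1)
= 5×4^6
= 5×4096
= 20480

a_7 = 20480


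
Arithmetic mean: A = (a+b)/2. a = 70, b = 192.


AM = (70 + 192)/2 = 262/2 = 131

AM = 131


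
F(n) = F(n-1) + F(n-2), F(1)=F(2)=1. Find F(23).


Fibonacci sequence: 1, 1, 2, 3, 5, 8, 13, 21, 34, 55, 89, ...
F(23) = 28657

F(23) = 28657


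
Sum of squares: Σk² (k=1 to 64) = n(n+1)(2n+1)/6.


n = 64
n(n+1)(2n+1)/6 = 64×65×129/6
= 536640/6 = 89440

Σk² = 89440


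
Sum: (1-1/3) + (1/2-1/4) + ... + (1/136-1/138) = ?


Telescoping with gap 2: two head and two tail terms survive.
= (1 + 1/2) - (1/137 + 1/138)
= 3/2 - 1/137 - 1/138 = 14042/9453

Sum = 14042/9453


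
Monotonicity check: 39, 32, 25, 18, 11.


Differences: -7, -7, -7, -7
All differences < 0 → strictly DECREASING

Monotonically decreasing


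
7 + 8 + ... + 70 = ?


Σₖ₌7^70 k = Σₖ₌₁^70 k − Σₖ₌₁^6 k
= 70·71/2 − 6·7/2
= 2485 − 21 = 2464

Σk = 2464


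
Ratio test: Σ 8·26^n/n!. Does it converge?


aₙ = 8·26^n/n!
a_{n+1}/aₙ = 26^(n+1)/(n+1)! × n!/26^n  (constant 8 cancels)
= 26/(n+1)
L = lim(n→∞) 26/(n+1) = 0
L < 1 → series CONVERGES

Converges (ratio test: L = 0 < 1)


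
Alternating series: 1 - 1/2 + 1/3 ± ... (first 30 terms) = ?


S = 1 - 1/2 + 1/3 - 1/4 + 1/5 - 1/6 + 1/7 - 1/8 ± ...
= 0.6768
(Full series converges to +ln(2) ≈ +0.6931)

S_30 = 0.6768


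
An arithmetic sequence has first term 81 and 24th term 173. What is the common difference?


d = (aₙ - a₁)/(n-1)
= (173 - 81)/(24-1)
= 92/23 = 4

d = 4


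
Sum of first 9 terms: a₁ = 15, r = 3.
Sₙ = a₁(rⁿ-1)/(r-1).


Sₙ = 15×(3^9 - 1)/(3 - 1)
= 15×(19683 - 1)/2
= 15×19682/2
= 147615

S_9 = 147615


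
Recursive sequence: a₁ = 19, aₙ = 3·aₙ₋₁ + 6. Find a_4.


Computing step by step:
a_1 = 19
a_2 = 63
a_3 = 195
a_4 = 591


a_4 = 591


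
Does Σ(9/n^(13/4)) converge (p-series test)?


p-series test: Σ c/n^p converges if p > 1, diverges if p ≤ 1 (constant c > 0 doesn't affect convergence).
p = 13/4
13/4 > 1 → CONVERGES

Converges (p = 13/4 > 1)


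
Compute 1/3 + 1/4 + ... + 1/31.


Σₖ₌3^31 1/k = 1/3 + 1/4 + 1/5 + ... + 1/31
= 182471592627157/72201776446800
≈ 2.5272

Sum = 182471592627157/72201776446800 ≈ 2.5272


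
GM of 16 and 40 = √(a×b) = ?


GM = √(16×40) = √640 = 25.2982

GM = 25.2982


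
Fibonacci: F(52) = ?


Fibonacci sequence: 1, 1, 2, 3, 5, 8, 13, 21, 34, 55, 89, ...
F(52) = 32951280099

F(52) = 32951280099


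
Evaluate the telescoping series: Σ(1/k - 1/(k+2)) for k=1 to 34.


Telescoping with gap 2: two head and two tail terms survive.
= (1 + 1/2) - (1/35 + 1/36)
= 3/2 - 1/35 - 1/36 = 1819/1260

Sum = 1819/1260


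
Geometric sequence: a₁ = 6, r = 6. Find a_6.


aₙ = a₁·r^(n-1)
= 6×6^5
= 6×7776
= 46656

a_6 = 46656


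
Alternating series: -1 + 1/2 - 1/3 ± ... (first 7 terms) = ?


S = -1 + 1/2 - 1/3 + 1/4 - 1/5 + 1/6 - 1/7
= -0.7595
(Full series converges to -ln(2) ≈ -0.6931)

S_7 = -0.7595


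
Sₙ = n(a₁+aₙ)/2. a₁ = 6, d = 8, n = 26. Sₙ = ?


aₙ = 6 + (26-1)×8 = 206
Sₙ = n(a₁+aₙ)/2 = 26×(6+206)/2
= 26×212/2 = 2756

S_26 = 2756


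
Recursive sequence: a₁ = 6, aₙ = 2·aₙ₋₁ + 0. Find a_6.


Computing step by step:
a_1 = 6
a_2 = 12
a_3 = 24
a_4 = 48
a_5 = 96
a_6 = 192


a_6 = 192


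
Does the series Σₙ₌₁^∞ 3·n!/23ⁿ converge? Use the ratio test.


aₙ = 3·n!/23^n
a_{n+1}/aₙ = (n+1)!/23^(n+1) × 23^n/n!  (constant 3 cancels)
= (n+1)/23
L = lim(n→∞) (n+1)/23 = ∞
L > 1 → series DIVERGES

Diverges (ratio test: L = ∞ > 1)


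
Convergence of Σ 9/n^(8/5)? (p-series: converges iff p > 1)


p-series test: Σ c/n^p converges if p > 1, diverges if p ≤ 1 (constant c > 0 doesn't affect convergence).
p = 8/5
8/5 > 1 → CONVERGES

Converges (p = 8/5 > 1)


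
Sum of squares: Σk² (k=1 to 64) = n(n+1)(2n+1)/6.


n = 64
n(n+1)(2n+1)/6 = 64×65×129/6
= 536640/6 = 89440

Σk² = 89440


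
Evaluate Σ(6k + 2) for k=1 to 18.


Σ(6k+2) = 6·Σk + 2·n
= 6·171 + 2·18
= 1026 + 36 = 1062

Σ = 1062


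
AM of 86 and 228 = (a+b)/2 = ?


AM = (86 + 228)/2 = 314/2 = 157

AM = 157


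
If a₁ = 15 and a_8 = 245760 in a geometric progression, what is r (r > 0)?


r^(n-1) = aₙ/a₁
r^7 = 245760/15 = 16384
r = 16384^(1/7)
= 4

r = 4


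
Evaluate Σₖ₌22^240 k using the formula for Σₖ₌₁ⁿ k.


Σₖ₌22^240 k = Σₖ₌₁^240 k − Σₖ₌₁^21 k
= 240·241/2 − 21·22/2
= 28920 − 231 = 28689

Σk = 28689


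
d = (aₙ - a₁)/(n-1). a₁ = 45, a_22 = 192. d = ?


d = (aₙ - a₁)/(n-1)
= (192 - 45)/(22-1)
= 147/21 = 7

d = 7


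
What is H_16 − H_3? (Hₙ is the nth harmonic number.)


Σₖ₌4^16 1/k = 1/4 + 1/5 + 1/6 + ... + 1/16
= 1115239/720720
≈ 1.5474

Sum = 1115239/720720 ≈ 1.5474


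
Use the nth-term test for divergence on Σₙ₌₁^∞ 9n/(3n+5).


lim(n→∞) 9n/(3n+5) = 9/3 = 3  (divide numerator and denominator by n)
lim aₙ = 3 ≠ 0 → series DIVERGES

Diverges (lim aₙ = 3 ≠ 0)


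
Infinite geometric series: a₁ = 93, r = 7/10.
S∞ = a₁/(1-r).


S∞ = a₁/(1-r) = 93/(1 - 7/10)
= 93/(3/10)
= 310

S∞ = 310


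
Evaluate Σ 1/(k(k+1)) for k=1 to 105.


1/(k(k+1)) = 1/k - 1/(k+1) (partial fractions)
Telescoping: Σ = 1 - 1/106 = 105/106

Sum = 105/106


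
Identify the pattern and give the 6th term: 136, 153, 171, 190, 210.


Pattern: triangular numbers: n(n+1)/2
Terms: 136, 153, 171, 190, 210
Next term = 231

Next term = 231


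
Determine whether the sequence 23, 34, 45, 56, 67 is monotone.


Differences: 11, 11, 11, 11
All differences > 0 → strictly INCREASING

Monotonically increasing


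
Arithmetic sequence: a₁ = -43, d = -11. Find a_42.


aₙ = a₁ + (n-1)d
= -43 + (42-1)×-11
= -43 - 451
= -494

a_42 = -494


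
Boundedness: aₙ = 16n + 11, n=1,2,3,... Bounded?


aₙ = 16n + 11 → as n→∞, aₙ→∞
No finite upper bound exists
The sequence is UNBOUNDED

Unbounded (aₙ → ∞ as n → ∞)


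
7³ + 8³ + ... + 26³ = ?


Σₖ₌7^26 k³ = [26·27/2]² − [6·7/2]²
= 123201 − 441 = 122760

Σk³ = 122760


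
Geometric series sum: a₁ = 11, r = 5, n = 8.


Sₙ = 11×(5^8 - 1)/(5 - 1)
= 11×(390625 - 1)/4
= 11×390624/4
= 1074216

S_8 = 1074216


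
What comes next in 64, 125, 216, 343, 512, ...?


Pattern: perfect cubes: n³
Terms: 64, 125, 216, 343, 512
Next term = 729

Next term = 729


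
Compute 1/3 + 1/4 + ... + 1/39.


Σₖ₌3^39 1/k = 1/3 + 1/4 + 1/5 + ... + 1/39
= 1337453792828233/485721041551200
≈ 2.7535

Sum = 1337453792828233/485721041551200 ≈ 2.7535


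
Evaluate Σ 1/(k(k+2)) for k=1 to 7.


1/(k(k+2)) = (1/2)·(1/k - 1/(k+2)) (partial fractions)
Telescoping: Σ = (1/2)·(1 + 1/2 - 1/8 - 1/9) = 91/144

Sum = 91/144
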